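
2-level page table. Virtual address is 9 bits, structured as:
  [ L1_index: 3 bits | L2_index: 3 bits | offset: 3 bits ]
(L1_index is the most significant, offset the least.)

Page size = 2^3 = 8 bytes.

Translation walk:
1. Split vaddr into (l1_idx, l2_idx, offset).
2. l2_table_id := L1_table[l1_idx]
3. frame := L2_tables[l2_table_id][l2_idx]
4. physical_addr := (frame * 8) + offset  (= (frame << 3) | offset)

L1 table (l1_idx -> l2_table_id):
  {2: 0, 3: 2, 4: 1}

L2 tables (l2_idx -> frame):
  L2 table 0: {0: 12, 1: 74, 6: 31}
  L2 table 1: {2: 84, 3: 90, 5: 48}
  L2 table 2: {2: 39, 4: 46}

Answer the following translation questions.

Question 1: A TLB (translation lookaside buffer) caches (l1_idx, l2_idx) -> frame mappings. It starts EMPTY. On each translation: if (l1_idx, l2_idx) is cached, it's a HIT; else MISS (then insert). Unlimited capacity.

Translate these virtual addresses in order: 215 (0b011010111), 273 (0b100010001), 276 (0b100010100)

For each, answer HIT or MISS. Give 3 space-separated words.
vaddr=215: (3,2) not in TLB -> MISS, insert
vaddr=273: (4,2) not in TLB -> MISS, insert
vaddr=276: (4,2) in TLB -> HIT

Answer: MISS MISS HIT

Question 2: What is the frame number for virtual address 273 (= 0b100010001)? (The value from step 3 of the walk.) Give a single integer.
Answer: 84

Derivation:
vaddr = 273: l1_idx=4, l2_idx=2
L1[4] = 1; L2[1][2] = 84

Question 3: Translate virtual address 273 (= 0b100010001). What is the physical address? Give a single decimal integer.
Answer: 673

Derivation:
vaddr = 273 = 0b100010001
Split: l1_idx=4, l2_idx=2, offset=1
L1[4] = 1
L2[1][2] = 84
paddr = 84 * 8 + 1 = 673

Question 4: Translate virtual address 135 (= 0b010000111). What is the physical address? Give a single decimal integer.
Answer: 103

Derivation:
vaddr = 135 = 0b010000111
Split: l1_idx=2, l2_idx=0, offset=7
L1[2] = 0
L2[0][0] = 12
paddr = 12 * 8 + 7 = 103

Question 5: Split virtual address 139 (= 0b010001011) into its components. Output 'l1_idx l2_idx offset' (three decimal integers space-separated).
vaddr = 139 = 0b010001011
  top 3 bits -> l1_idx = 2
  next 3 bits -> l2_idx = 1
  bottom 3 bits -> offset = 3

Answer: 2 1 3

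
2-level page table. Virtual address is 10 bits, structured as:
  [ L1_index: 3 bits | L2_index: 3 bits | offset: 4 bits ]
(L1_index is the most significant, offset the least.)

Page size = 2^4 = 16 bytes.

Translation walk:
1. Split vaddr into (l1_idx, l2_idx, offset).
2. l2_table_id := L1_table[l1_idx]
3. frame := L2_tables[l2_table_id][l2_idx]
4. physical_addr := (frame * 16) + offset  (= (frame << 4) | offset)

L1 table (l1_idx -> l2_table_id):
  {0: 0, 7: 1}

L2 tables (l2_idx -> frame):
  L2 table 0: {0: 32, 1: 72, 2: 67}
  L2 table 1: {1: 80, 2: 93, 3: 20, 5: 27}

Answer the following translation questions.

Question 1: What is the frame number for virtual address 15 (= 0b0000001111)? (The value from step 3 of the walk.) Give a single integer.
Answer: 32

Derivation:
vaddr = 15: l1_idx=0, l2_idx=0
L1[0] = 0; L2[0][0] = 32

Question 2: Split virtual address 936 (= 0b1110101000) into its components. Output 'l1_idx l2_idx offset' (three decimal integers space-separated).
Answer: 7 2 8

Derivation:
vaddr = 936 = 0b1110101000
  top 3 bits -> l1_idx = 7
  next 3 bits -> l2_idx = 2
  bottom 4 bits -> offset = 8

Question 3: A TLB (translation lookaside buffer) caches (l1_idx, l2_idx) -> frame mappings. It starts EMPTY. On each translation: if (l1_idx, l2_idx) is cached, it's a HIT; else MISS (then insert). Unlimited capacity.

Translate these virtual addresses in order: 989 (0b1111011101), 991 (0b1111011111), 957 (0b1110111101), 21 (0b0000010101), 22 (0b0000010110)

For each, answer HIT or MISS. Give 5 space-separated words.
vaddr=989: (7,5) not in TLB -> MISS, insert
vaddr=991: (7,5) in TLB -> HIT
vaddr=957: (7,3) not in TLB -> MISS, insert
vaddr=21: (0,1) not in TLB -> MISS, insert
vaddr=22: (0,1) in TLB -> HIT

Answer: MISS HIT MISS MISS HIT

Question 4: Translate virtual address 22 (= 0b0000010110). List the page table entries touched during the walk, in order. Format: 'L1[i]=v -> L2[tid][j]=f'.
vaddr = 22 = 0b0000010110
Split: l1_idx=0, l2_idx=1, offset=6

Answer: L1[0]=0 -> L2[0][1]=72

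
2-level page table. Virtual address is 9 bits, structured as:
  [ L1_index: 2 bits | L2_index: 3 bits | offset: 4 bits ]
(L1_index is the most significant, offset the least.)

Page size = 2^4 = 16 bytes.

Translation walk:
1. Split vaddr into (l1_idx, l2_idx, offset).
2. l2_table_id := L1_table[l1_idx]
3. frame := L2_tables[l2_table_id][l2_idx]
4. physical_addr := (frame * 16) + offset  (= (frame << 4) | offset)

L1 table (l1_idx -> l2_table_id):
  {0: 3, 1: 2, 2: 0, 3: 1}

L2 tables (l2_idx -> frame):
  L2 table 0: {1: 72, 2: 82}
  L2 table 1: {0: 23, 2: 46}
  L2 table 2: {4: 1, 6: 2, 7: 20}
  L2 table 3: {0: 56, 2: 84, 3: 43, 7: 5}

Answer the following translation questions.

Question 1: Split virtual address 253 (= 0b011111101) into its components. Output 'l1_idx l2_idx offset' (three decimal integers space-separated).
vaddr = 253 = 0b011111101
  top 2 bits -> l1_idx = 1
  next 3 bits -> l2_idx = 7
  bottom 4 bits -> offset = 13

Answer: 1 7 13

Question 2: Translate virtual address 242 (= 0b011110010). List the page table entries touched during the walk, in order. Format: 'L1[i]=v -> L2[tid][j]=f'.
Answer: L1[1]=2 -> L2[2][7]=20

Derivation:
vaddr = 242 = 0b011110010
Split: l1_idx=1, l2_idx=7, offset=2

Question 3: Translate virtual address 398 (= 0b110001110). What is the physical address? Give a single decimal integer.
vaddr = 398 = 0b110001110
Split: l1_idx=3, l2_idx=0, offset=14
L1[3] = 1
L2[1][0] = 23
paddr = 23 * 16 + 14 = 382

Answer: 382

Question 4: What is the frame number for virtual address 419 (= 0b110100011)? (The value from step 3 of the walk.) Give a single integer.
vaddr = 419: l1_idx=3, l2_idx=2
L1[3] = 1; L2[1][2] = 46

Answer: 46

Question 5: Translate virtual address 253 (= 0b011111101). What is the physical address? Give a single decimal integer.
Answer: 333

Derivation:
vaddr = 253 = 0b011111101
Split: l1_idx=1, l2_idx=7, offset=13
L1[1] = 2
L2[2][7] = 20
paddr = 20 * 16 + 13 = 333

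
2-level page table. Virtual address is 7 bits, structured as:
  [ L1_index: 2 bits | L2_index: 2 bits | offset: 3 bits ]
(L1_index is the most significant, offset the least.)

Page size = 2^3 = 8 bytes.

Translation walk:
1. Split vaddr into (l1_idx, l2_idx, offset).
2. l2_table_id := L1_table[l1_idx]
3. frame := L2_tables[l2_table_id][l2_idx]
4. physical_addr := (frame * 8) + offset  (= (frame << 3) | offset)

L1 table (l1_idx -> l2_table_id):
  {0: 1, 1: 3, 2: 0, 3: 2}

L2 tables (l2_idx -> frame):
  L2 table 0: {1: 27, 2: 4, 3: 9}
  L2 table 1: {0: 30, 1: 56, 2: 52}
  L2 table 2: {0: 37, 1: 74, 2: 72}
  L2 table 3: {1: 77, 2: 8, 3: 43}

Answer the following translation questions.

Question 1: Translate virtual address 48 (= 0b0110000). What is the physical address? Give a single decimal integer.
Answer: 64

Derivation:
vaddr = 48 = 0b0110000
Split: l1_idx=1, l2_idx=2, offset=0
L1[1] = 3
L2[3][2] = 8
paddr = 8 * 8 + 0 = 64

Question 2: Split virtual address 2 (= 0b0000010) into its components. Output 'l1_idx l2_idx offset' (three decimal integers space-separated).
vaddr = 2 = 0b0000010
  top 2 bits -> l1_idx = 0
  next 2 bits -> l2_idx = 0
  bottom 3 bits -> offset = 2

Answer: 0 0 2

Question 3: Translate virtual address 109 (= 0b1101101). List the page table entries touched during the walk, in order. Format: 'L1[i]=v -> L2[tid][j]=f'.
vaddr = 109 = 0b1101101
Split: l1_idx=3, l2_idx=1, offset=5

Answer: L1[3]=2 -> L2[2][1]=74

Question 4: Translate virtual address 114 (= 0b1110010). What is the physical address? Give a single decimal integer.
Answer: 578

Derivation:
vaddr = 114 = 0b1110010
Split: l1_idx=3, l2_idx=2, offset=2
L1[3] = 2
L2[2][2] = 72
paddr = 72 * 8 + 2 = 578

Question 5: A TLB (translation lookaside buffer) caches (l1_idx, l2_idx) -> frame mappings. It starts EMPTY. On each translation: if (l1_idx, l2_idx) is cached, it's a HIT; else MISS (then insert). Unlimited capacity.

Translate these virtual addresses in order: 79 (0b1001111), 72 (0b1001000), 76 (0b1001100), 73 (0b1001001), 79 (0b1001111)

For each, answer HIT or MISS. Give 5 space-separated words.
Answer: MISS HIT HIT HIT HIT

Derivation:
vaddr=79: (2,1) not in TLB -> MISS, insert
vaddr=72: (2,1) in TLB -> HIT
vaddr=76: (2,1) in TLB -> HIT
vaddr=73: (2,1) in TLB -> HIT
vaddr=79: (2,1) in TLB -> HIT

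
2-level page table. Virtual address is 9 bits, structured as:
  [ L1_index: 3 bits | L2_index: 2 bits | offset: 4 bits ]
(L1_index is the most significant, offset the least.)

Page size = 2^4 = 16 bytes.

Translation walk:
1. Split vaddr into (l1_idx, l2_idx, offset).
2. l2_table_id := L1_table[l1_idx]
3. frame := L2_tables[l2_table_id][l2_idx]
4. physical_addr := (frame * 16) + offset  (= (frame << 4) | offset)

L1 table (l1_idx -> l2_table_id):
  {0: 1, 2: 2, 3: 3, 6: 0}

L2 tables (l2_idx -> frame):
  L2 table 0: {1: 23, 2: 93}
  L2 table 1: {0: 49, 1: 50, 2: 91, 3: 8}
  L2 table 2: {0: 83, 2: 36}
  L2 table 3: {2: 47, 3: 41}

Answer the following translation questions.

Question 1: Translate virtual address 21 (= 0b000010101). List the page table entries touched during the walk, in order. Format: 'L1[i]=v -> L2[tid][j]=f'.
vaddr = 21 = 0b000010101
Split: l1_idx=0, l2_idx=1, offset=5

Answer: L1[0]=1 -> L2[1][1]=50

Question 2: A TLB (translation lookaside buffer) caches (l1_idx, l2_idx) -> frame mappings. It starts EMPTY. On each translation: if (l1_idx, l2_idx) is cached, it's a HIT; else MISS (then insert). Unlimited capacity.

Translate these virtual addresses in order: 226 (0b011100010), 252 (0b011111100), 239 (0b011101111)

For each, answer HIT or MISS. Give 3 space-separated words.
Answer: MISS MISS HIT

Derivation:
vaddr=226: (3,2) not in TLB -> MISS, insert
vaddr=252: (3,3) not in TLB -> MISS, insert
vaddr=239: (3,2) in TLB -> HIT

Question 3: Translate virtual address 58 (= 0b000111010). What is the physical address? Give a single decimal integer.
Answer: 138

Derivation:
vaddr = 58 = 0b000111010
Split: l1_idx=0, l2_idx=3, offset=10
L1[0] = 1
L2[1][3] = 8
paddr = 8 * 16 + 10 = 138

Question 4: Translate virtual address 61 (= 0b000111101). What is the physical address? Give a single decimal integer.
vaddr = 61 = 0b000111101
Split: l1_idx=0, l2_idx=3, offset=13
L1[0] = 1
L2[1][3] = 8
paddr = 8 * 16 + 13 = 141

Answer: 141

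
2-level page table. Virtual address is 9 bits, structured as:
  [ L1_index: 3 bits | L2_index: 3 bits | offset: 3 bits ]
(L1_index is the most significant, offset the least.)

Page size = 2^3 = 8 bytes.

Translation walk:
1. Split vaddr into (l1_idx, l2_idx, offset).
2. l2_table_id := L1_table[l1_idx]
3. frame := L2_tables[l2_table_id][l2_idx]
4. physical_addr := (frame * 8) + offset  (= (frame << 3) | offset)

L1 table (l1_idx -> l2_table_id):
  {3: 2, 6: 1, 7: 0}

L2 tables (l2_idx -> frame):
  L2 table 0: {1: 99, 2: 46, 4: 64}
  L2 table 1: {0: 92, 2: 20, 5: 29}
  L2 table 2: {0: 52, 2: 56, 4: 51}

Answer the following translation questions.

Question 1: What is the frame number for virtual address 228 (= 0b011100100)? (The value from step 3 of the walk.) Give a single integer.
vaddr = 228: l1_idx=3, l2_idx=4
L1[3] = 2; L2[2][4] = 51

Answer: 51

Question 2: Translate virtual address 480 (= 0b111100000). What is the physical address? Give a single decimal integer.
vaddr = 480 = 0b111100000
Split: l1_idx=7, l2_idx=4, offset=0
L1[7] = 0
L2[0][4] = 64
paddr = 64 * 8 + 0 = 512

Answer: 512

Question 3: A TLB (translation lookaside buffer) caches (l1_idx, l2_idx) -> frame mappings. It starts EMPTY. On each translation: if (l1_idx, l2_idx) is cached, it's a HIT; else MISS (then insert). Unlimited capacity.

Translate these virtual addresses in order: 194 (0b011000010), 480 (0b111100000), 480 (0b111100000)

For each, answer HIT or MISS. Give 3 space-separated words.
Answer: MISS MISS HIT

Derivation:
vaddr=194: (3,0) not in TLB -> MISS, insert
vaddr=480: (7,4) not in TLB -> MISS, insert
vaddr=480: (7,4) in TLB -> HIT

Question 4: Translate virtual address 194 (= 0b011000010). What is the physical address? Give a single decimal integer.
Answer: 418

Derivation:
vaddr = 194 = 0b011000010
Split: l1_idx=3, l2_idx=0, offset=2
L1[3] = 2
L2[2][0] = 52
paddr = 52 * 8 + 2 = 418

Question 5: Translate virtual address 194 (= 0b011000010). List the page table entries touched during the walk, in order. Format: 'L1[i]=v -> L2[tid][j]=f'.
vaddr = 194 = 0b011000010
Split: l1_idx=3, l2_idx=0, offset=2

Answer: L1[3]=2 -> L2[2][0]=52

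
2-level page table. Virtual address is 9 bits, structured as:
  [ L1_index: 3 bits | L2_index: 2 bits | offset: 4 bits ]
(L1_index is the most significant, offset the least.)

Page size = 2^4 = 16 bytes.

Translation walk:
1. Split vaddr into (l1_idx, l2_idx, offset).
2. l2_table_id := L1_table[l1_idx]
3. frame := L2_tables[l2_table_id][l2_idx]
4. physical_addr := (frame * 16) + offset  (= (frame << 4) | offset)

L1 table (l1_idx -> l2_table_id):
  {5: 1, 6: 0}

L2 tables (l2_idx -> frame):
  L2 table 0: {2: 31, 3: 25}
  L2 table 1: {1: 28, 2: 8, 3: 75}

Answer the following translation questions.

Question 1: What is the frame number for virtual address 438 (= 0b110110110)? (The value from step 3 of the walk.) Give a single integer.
Answer: 25

Derivation:
vaddr = 438: l1_idx=6, l2_idx=3
L1[6] = 0; L2[0][3] = 25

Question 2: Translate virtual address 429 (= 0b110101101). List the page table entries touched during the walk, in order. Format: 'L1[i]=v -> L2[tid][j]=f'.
vaddr = 429 = 0b110101101
Split: l1_idx=6, l2_idx=2, offset=13

Answer: L1[6]=0 -> L2[0][2]=31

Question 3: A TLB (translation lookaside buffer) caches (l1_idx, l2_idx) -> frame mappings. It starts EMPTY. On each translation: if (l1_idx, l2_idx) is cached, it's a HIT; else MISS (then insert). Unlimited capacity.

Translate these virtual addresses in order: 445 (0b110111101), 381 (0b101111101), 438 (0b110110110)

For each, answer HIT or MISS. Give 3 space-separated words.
Answer: MISS MISS HIT

Derivation:
vaddr=445: (6,3) not in TLB -> MISS, insert
vaddr=381: (5,3) not in TLB -> MISS, insert
vaddr=438: (6,3) in TLB -> HIT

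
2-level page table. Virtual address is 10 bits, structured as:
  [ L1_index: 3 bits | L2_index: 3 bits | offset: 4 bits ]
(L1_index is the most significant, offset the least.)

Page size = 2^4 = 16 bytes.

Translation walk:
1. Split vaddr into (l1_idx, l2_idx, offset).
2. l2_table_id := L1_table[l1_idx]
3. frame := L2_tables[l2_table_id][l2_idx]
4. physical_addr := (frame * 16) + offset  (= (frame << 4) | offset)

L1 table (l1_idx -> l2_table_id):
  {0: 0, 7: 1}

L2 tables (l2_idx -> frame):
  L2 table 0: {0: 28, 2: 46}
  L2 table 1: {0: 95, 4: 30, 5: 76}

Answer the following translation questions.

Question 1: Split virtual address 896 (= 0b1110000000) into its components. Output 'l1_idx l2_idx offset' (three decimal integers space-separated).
vaddr = 896 = 0b1110000000
  top 3 bits -> l1_idx = 7
  next 3 bits -> l2_idx = 0
  bottom 4 bits -> offset = 0

Answer: 7 0 0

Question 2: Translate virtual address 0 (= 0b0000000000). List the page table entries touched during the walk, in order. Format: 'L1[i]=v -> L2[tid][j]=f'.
vaddr = 0 = 0b0000000000
Split: l1_idx=0, l2_idx=0, offset=0

Answer: L1[0]=0 -> L2[0][0]=28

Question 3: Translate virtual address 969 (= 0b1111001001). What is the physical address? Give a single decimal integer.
vaddr = 969 = 0b1111001001
Split: l1_idx=7, l2_idx=4, offset=9
L1[7] = 1
L2[1][4] = 30
paddr = 30 * 16 + 9 = 489

Answer: 489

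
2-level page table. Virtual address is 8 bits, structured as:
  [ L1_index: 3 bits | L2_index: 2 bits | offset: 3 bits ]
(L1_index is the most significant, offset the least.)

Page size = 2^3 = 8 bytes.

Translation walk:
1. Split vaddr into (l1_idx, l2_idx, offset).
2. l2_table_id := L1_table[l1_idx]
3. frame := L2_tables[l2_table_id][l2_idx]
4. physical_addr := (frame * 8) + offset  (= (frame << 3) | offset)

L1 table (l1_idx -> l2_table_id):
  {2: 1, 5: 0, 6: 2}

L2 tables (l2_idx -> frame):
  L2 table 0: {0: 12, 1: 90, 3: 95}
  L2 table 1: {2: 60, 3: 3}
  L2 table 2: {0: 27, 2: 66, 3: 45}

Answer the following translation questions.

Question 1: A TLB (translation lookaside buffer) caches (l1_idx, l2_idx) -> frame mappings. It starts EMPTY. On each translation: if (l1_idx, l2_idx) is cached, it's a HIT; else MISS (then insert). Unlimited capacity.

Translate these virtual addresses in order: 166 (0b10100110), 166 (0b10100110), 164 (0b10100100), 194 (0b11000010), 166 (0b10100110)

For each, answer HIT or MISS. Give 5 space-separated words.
Answer: MISS HIT HIT MISS HIT

Derivation:
vaddr=166: (5,0) not in TLB -> MISS, insert
vaddr=166: (5,0) in TLB -> HIT
vaddr=164: (5,0) in TLB -> HIT
vaddr=194: (6,0) not in TLB -> MISS, insert
vaddr=166: (5,0) in TLB -> HIT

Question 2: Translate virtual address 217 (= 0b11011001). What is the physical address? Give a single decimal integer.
Answer: 361

Derivation:
vaddr = 217 = 0b11011001
Split: l1_idx=6, l2_idx=3, offset=1
L1[6] = 2
L2[2][3] = 45
paddr = 45 * 8 + 1 = 361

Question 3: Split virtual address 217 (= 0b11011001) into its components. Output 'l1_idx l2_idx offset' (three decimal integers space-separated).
vaddr = 217 = 0b11011001
  top 3 bits -> l1_idx = 6
  next 2 bits -> l2_idx = 3
  bottom 3 bits -> offset = 1

Answer: 6 3 1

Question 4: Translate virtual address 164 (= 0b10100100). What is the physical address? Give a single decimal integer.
vaddr = 164 = 0b10100100
Split: l1_idx=5, l2_idx=0, offset=4
L1[5] = 0
L2[0][0] = 12
paddr = 12 * 8 + 4 = 100

Answer: 100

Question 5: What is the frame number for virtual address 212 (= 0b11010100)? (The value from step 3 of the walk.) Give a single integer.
Answer: 66

Derivation:
vaddr = 212: l1_idx=6, l2_idx=2
L1[6] = 2; L2[2][2] = 66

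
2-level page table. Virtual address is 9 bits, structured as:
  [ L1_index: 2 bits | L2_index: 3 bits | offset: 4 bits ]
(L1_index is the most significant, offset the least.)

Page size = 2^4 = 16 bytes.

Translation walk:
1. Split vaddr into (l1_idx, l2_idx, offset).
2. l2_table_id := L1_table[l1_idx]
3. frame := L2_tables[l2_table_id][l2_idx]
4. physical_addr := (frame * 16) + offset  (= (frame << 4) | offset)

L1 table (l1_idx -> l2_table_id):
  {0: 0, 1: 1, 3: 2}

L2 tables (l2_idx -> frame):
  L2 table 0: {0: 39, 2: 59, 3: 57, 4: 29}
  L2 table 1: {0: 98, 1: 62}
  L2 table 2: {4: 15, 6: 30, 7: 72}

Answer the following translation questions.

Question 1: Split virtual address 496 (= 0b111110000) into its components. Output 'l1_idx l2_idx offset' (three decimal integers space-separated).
vaddr = 496 = 0b111110000
  top 2 bits -> l1_idx = 3
  next 3 bits -> l2_idx = 7
  bottom 4 bits -> offset = 0

Answer: 3 7 0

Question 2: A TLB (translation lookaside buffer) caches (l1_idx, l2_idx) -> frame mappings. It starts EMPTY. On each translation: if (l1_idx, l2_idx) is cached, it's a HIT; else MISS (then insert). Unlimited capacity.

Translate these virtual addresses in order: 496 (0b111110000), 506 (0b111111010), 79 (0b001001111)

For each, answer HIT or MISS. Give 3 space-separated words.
vaddr=496: (3,7) not in TLB -> MISS, insert
vaddr=506: (3,7) in TLB -> HIT
vaddr=79: (0,4) not in TLB -> MISS, insert

Answer: MISS HIT MISS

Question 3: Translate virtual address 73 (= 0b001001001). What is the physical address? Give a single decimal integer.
vaddr = 73 = 0b001001001
Split: l1_idx=0, l2_idx=4, offset=9
L1[0] = 0
L2[0][4] = 29
paddr = 29 * 16 + 9 = 473

Answer: 473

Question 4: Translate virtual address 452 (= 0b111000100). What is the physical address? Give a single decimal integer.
Answer: 244

Derivation:
vaddr = 452 = 0b111000100
Split: l1_idx=3, l2_idx=4, offset=4
L1[3] = 2
L2[2][4] = 15
paddr = 15 * 16 + 4 = 244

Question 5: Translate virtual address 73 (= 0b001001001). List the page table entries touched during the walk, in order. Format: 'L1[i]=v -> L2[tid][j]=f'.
vaddr = 73 = 0b001001001
Split: l1_idx=0, l2_idx=4, offset=9

Answer: L1[0]=0 -> L2[0][4]=29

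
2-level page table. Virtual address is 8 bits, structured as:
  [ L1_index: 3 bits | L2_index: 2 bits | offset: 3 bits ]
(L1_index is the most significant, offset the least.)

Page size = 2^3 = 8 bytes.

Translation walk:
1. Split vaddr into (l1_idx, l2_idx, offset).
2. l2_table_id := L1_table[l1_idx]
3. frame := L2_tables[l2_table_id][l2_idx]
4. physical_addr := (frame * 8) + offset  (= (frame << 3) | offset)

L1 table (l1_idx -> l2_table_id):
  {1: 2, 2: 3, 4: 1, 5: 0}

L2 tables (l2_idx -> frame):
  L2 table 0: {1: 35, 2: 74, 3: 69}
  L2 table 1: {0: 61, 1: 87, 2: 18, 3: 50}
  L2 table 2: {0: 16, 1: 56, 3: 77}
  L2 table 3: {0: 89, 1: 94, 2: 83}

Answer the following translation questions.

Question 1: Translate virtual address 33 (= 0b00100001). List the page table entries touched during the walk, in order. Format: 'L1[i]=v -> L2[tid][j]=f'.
Answer: L1[1]=2 -> L2[2][0]=16

Derivation:
vaddr = 33 = 0b00100001
Split: l1_idx=1, l2_idx=0, offset=1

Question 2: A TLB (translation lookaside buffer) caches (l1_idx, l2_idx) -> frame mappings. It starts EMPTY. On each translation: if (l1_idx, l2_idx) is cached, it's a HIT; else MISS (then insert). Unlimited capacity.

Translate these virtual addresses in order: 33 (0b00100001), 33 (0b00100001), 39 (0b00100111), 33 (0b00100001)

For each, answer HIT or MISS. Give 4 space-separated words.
vaddr=33: (1,0) not in TLB -> MISS, insert
vaddr=33: (1,0) in TLB -> HIT
vaddr=39: (1,0) in TLB -> HIT
vaddr=33: (1,0) in TLB -> HIT

Answer: MISS HIT HIT HIT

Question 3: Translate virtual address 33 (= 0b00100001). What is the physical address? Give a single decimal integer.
vaddr = 33 = 0b00100001
Split: l1_idx=1, l2_idx=0, offset=1
L1[1] = 2
L2[2][0] = 16
paddr = 16 * 8 + 1 = 129

Answer: 129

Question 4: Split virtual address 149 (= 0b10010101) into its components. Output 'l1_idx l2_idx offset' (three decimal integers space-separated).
vaddr = 149 = 0b10010101
  top 3 bits -> l1_idx = 4
  next 2 bits -> l2_idx = 2
  bottom 3 bits -> offset = 5

Answer: 4 2 5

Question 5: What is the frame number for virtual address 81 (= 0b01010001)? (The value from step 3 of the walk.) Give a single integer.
vaddr = 81: l1_idx=2, l2_idx=2
L1[2] = 3; L2[3][2] = 83

Answer: 83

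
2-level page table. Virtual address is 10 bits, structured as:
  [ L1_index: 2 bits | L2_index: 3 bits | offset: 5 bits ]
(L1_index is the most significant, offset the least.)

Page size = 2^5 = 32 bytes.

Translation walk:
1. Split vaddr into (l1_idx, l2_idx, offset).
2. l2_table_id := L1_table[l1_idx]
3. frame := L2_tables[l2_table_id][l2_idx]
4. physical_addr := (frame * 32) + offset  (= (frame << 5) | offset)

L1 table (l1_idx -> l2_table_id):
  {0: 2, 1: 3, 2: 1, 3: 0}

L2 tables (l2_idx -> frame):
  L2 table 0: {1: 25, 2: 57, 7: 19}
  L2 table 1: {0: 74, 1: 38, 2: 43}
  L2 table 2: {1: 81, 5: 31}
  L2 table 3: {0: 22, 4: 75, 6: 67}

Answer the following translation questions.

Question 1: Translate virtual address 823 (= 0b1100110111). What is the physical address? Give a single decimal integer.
Answer: 823

Derivation:
vaddr = 823 = 0b1100110111
Split: l1_idx=3, l2_idx=1, offset=23
L1[3] = 0
L2[0][1] = 25
paddr = 25 * 32 + 23 = 823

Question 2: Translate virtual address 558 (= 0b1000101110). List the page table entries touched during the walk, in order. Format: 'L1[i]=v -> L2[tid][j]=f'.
vaddr = 558 = 0b1000101110
Split: l1_idx=2, l2_idx=1, offset=14

Answer: L1[2]=1 -> L2[1][1]=38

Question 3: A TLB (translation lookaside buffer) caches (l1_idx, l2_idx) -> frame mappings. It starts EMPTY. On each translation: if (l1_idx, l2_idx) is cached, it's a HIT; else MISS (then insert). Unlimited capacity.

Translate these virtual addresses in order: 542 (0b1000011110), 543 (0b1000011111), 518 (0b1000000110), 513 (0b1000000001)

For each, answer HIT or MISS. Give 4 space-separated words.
vaddr=542: (2,0) not in TLB -> MISS, insert
vaddr=543: (2,0) in TLB -> HIT
vaddr=518: (2,0) in TLB -> HIT
vaddr=513: (2,0) in TLB -> HIT

Answer: MISS HIT HIT HIT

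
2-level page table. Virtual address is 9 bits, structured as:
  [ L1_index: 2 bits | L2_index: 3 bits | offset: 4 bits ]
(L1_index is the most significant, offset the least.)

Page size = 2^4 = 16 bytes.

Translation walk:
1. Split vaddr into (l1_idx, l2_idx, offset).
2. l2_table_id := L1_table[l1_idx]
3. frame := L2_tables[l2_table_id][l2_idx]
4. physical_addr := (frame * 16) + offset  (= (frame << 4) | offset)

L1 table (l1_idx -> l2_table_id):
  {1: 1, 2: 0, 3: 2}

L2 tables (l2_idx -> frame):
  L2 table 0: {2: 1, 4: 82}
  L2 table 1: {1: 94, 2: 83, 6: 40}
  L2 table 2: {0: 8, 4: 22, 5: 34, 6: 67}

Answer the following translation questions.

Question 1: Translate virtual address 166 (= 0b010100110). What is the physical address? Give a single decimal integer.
vaddr = 166 = 0b010100110
Split: l1_idx=1, l2_idx=2, offset=6
L1[1] = 1
L2[1][2] = 83
paddr = 83 * 16 + 6 = 1334

Answer: 1334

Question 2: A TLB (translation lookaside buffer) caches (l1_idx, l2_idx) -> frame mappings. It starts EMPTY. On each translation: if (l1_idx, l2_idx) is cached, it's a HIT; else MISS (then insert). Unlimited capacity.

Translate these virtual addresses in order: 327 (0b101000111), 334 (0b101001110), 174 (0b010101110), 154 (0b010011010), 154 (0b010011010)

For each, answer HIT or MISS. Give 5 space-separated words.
Answer: MISS HIT MISS MISS HIT

Derivation:
vaddr=327: (2,4) not in TLB -> MISS, insert
vaddr=334: (2,4) in TLB -> HIT
vaddr=174: (1,2) not in TLB -> MISS, insert
vaddr=154: (1,1) not in TLB -> MISS, insert
vaddr=154: (1,1) in TLB -> HIT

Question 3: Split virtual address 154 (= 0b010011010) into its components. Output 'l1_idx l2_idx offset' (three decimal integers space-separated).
vaddr = 154 = 0b010011010
  top 2 bits -> l1_idx = 1
  next 3 bits -> l2_idx = 1
  bottom 4 bits -> offset = 10

Answer: 1 1 10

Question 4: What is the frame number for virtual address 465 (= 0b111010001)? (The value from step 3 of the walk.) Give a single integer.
vaddr = 465: l1_idx=3, l2_idx=5
L1[3] = 2; L2[2][5] = 34

Answer: 34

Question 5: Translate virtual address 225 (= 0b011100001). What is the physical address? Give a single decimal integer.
vaddr = 225 = 0b011100001
Split: l1_idx=1, l2_idx=6, offset=1
L1[1] = 1
L2[1][6] = 40
paddr = 40 * 16 + 1 = 641

Answer: 641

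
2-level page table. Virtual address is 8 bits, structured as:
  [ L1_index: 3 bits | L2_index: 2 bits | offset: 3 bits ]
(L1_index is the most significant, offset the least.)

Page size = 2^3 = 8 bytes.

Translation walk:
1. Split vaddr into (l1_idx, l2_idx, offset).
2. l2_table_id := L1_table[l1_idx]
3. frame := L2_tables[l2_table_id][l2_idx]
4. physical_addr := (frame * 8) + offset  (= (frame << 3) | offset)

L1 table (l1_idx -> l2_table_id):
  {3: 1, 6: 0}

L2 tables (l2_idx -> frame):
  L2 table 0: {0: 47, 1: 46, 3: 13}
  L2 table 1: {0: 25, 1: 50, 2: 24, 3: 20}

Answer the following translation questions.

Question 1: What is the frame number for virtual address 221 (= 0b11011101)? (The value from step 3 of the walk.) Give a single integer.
vaddr = 221: l1_idx=6, l2_idx=3
L1[6] = 0; L2[0][3] = 13

Answer: 13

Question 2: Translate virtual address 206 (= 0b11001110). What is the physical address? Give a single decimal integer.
vaddr = 206 = 0b11001110
Split: l1_idx=6, l2_idx=1, offset=6
L1[6] = 0
L2[0][1] = 46
paddr = 46 * 8 + 6 = 374

Answer: 374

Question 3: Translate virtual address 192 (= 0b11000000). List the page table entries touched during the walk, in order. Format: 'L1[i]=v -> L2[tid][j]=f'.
Answer: L1[6]=0 -> L2[0][0]=47

Derivation:
vaddr = 192 = 0b11000000
Split: l1_idx=6, l2_idx=0, offset=0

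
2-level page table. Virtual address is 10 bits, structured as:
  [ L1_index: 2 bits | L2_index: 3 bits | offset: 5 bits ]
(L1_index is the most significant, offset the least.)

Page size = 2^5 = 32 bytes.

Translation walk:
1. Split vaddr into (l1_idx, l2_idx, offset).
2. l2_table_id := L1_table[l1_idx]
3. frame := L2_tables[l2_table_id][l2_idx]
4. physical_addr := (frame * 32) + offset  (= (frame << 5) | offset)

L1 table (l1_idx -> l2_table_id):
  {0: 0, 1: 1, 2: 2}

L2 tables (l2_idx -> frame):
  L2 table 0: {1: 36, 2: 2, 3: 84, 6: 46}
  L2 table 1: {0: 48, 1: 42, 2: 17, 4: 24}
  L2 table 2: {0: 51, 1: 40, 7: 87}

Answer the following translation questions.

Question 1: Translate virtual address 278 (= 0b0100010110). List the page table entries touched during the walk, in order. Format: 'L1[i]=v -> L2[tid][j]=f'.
vaddr = 278 = 0b0100010110
Split: l1_idx=1, l2_idx=0, offset=22

Answer: L1[1]=1 -> L2[1][0]=48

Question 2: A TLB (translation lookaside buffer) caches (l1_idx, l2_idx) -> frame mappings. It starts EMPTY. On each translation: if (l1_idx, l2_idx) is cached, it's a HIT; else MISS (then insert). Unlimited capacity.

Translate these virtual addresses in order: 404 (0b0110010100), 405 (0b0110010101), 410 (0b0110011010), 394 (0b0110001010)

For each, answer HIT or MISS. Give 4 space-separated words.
Answer: MISS HIT HIT HIT

Derivation:
vaddr=404: (1,4) not in TLB -> MISS, insert
vaddr=405: (1,4) in TLB -> HIT
vaddr=410: (1,4) in TLB -> HIT
vaddr=394: (1,4) in TLB -> HIT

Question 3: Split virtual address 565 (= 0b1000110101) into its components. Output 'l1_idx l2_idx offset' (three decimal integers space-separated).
Answer: 2 1 21

Derivation:
vaddr = 565 = 0b1000110101
  top 2 bits -> l1_idx = 2
  next 3 bits -> l2_idx = 1
  bottom 5 bits -> offset = 21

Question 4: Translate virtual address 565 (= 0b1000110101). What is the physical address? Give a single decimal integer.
Answer: 1301

Derivation:
vaddr = 565 = 0b1000110101
Split: l1_idx=2, l2_idx=1, offset=21
L1[2] = 2
L2[2][1] = 40
paddr = 40 * 32 + 21 = 1301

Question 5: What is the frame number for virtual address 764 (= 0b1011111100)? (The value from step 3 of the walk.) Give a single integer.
Answer: 87

Derivation:
vaddr = 764: l1_idx=2, l2_idx=7
L1[2] = 2; L2[2][7] = 87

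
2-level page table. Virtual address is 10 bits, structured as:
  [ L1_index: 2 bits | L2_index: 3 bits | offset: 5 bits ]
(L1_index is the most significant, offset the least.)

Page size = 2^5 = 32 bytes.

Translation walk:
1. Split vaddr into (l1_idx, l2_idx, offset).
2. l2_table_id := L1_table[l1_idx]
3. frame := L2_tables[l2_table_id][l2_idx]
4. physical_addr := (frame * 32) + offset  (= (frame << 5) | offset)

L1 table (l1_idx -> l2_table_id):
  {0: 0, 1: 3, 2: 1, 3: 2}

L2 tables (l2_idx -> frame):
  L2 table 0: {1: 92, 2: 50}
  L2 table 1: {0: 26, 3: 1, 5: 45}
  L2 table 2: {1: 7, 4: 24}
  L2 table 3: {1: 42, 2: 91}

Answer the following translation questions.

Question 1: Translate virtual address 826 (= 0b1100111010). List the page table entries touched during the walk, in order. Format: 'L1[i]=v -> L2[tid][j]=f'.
Answer: L1[3]=2 -> L2[2][1]=7

Derivation:
vaddr = 826 = 0b1100111010
Split: l1_idx=3, l2_idx=1, offset=26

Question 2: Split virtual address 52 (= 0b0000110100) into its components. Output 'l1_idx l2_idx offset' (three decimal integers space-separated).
Answer: 0 1 20

Derivation:
vaddr = 52 = 0b0000110100
  top 2 bits -> l1_idx = 0
  next 3 bits -> l2_idx = 1
  bottom 5 bits -> offset = 20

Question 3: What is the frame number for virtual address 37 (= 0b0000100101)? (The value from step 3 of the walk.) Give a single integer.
Answer: 92

Derivation:
vaddr = 37: l1_idx=0, l2_idx=1
L1[0] = 0; L2[0][1] = 92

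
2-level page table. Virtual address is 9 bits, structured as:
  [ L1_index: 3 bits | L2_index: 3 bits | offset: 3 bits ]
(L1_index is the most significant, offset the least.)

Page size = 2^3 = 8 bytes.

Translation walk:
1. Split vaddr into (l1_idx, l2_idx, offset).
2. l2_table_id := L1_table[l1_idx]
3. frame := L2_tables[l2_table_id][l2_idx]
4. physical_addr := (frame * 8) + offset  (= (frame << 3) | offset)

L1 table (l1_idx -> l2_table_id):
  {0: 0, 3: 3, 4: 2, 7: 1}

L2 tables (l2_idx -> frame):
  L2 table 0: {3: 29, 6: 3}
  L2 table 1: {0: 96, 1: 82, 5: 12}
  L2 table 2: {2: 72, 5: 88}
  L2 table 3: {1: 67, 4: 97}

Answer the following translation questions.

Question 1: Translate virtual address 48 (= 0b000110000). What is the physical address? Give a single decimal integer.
vaddr = 48 = 0b000110000
Split: l1_idx=0, l2_idx=6, offset=0
L1[0] = 0
L2[0][6] = 3
paddr = 3 * 8 + 0 = 24

Answer: 24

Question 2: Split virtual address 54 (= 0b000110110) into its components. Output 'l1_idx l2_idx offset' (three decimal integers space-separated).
Answer: 0 6 6

Derivation:
vaddr = 54 = 0b000110110
  top 3 bits -> l1_idx = 0
  next 3 bits -> l2_idx = 6
  bottom 3 bits -> offset = 6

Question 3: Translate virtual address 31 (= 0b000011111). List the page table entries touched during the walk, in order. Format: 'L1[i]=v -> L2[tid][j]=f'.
vaddr = 31 = 0b000011111
Split: l1_idx=0, l2_idx=3, offset=7

Answer: L1[0]=0 -> L2[0][3]=29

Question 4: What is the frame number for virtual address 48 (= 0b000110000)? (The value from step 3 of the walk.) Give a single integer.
vaddr = 48: l1_idx=0, l2_idx=6
L1[0] = 0; L2[0][6] = 3

Answer: 3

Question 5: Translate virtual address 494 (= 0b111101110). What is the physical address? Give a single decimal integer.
Answer: 102

Derivation:
vaddr = 494 = 0b111101110
Split: l1_idx=7, l2_idx=5, offset=6
L1[7] = 1
L2[1][5] = 12
paddr = 12 * 8 + 6 = 102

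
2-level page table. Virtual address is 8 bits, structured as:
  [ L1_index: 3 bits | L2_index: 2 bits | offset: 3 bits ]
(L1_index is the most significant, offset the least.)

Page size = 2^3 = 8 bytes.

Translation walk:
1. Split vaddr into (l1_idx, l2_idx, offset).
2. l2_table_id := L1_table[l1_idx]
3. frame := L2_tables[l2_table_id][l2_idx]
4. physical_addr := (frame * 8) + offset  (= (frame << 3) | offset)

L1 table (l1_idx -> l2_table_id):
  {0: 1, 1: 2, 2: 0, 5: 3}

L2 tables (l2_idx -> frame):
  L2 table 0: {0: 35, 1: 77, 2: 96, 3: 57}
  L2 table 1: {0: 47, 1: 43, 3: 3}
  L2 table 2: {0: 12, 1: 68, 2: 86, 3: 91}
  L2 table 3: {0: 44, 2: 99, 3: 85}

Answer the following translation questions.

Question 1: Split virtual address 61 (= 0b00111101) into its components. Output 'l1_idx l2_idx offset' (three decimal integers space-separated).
vaddr = 61 = 0b00111101
  top 3 bits -> l1_idx = 1
  next 2 bits -> l2_idx = 3
  bottom 3 bits -> offset = 5

Answer: 1 3 5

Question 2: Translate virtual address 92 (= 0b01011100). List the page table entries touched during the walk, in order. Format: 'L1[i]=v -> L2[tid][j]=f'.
vaddr = 92 = 0b01011100
Split: l1_idx=2, l2_idx=3, offset=4

Answer: L1[2]=0 -> L2[0][3]=57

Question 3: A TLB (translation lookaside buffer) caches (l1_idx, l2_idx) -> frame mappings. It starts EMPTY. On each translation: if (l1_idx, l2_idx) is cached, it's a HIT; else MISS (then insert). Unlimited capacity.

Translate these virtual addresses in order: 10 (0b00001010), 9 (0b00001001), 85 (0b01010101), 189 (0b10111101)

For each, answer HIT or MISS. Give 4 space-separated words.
vaddr=10: (0,1) not in TLB -> MISS, insert
vaddr=9: (0,1) in TLB -> HIT
vaddr=85: (2,2) not in TLB -> MISS, insert
vaddr=189: (5,3) not in TLB -> MISS, insert

Answer: MISS HIT MISS MISS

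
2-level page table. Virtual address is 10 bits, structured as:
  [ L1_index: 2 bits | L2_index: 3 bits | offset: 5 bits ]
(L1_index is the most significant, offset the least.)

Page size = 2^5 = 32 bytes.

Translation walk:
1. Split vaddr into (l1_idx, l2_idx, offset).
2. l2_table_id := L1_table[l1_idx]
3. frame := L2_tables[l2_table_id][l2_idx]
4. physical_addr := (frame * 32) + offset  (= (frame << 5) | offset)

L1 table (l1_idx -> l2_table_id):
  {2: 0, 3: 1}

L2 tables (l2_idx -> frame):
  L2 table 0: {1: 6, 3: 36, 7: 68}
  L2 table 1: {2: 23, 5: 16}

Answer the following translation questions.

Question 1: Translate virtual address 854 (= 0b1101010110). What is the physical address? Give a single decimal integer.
Answer: 758

Derivation:
vaddr = 854 = 0b1101010110
Split: l1_idx=3, l2_idx=2, offset=22
L1[3] = 1
L2[1][2] = 23
paddr = 23 * 32 + 22 = 758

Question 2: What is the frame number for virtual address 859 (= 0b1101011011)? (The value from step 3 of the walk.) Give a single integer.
vaddr = 859: l1_idx=3, l2_idx=2
L1[3] = 1; L2[1][2] = 23

Answer: 23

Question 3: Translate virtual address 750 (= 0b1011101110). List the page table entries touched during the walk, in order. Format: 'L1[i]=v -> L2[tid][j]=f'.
Answer: L1[2]=0 -> L2[0][7]=68

Derivation:
vaddr = 750 = 0b1011101110
Split: l1_idx=2, l2_idx=7, offset=14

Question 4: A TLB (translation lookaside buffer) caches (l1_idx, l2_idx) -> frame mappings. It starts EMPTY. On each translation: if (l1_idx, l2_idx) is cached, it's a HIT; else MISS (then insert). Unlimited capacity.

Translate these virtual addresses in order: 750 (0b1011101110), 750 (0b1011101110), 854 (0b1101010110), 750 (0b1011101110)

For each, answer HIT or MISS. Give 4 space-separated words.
Answer: MISS HIT MISS HIT

Derivation:
vaddr=750: (2,7) not in TLB -> MISS, insert
vaddr=750: (2,7) in TLB -> HIT
vaddr=854: (3,2) not in TLB -> MISS, insert
vaddr=750: (2,7) in TLB -> HIT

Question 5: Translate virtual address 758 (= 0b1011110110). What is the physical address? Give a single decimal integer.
Answer: 2198

Derivation:
vaddr = 758 = 0b1011110110
Split: l1_idx=2, l2_idx=7, offset=22
L1[2] = 0
L2[0][7] = 68
paddr = 68 * 32 + 22 = 2198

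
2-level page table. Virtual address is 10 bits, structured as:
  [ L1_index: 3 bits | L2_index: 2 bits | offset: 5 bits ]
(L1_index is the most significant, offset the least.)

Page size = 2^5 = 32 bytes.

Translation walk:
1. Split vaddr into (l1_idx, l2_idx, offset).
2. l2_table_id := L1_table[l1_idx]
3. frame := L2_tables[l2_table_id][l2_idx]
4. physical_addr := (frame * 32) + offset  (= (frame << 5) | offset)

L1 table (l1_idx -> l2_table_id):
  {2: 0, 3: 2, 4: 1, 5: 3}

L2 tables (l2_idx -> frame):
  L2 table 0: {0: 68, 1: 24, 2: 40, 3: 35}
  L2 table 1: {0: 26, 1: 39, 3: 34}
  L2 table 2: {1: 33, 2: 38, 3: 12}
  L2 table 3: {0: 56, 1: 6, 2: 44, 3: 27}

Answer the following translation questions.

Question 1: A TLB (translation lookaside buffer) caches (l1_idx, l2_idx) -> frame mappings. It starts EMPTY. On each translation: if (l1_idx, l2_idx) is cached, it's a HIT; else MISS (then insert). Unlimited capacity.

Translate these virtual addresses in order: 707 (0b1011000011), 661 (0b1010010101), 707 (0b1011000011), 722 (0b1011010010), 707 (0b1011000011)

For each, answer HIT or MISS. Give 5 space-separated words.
vaddr=707: (5,2) not in TLB -> MISS, insert
vaddr=661: (5,0) not in TLB -> MISS, insert
vaddr=707: (5,2) in TLB -> HIT
vaddr=722: (5,2) in TLB -> HIT
vaddr=707: (5,2) in TLB -> HIT

Answer: MISS MISS HIT HIT HIT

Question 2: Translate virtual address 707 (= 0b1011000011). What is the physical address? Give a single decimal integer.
vaddr = 707 = 0b1011000011
Split: l1_idx=5, l2_idx=2, offset=3
L1[5] = 3
L2[3][2] = 44
paddr = 44 * 32 + 3 = 1411

Answer: 1411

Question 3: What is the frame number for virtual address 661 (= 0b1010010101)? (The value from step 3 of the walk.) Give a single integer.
vaddr = 661: l1_idx=5, l2_idx=0
L1[5] = 3; L2[3][0] = 56

Answer: 56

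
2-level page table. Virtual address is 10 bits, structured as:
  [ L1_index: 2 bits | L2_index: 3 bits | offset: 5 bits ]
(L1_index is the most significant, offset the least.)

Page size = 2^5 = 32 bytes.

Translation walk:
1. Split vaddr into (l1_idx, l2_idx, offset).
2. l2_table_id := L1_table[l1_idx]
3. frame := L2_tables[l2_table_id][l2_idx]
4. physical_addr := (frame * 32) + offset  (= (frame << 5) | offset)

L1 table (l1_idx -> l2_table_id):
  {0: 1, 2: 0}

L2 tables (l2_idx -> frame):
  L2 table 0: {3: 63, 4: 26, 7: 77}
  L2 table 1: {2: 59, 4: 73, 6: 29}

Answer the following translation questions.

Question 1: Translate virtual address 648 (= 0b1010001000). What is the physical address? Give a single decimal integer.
Answer: 840

Derivation:
vaddr = 648 = 0b1010001000
Split: l1_idx=2, l2_idx=4, offset=8
L1[2] = 0
L2[0][4] = 26
paddr = 26 * 32 + 8 = 840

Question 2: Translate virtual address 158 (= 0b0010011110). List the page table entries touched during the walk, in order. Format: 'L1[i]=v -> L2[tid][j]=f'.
Answer: L1[0]=1 -> L2[1][4]=73

Derivation:
vaddr = 158 = 0b0010011110
Split: l1_idx=0, l2_idx=4, offset=30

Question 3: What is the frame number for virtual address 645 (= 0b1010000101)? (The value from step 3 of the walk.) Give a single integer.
Answer: 26

Derivation:
vaddr = 645: l1_idx=2, l2_idx=4
L1[2] = 0; L2[0][4] = 26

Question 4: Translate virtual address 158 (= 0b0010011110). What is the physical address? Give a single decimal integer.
vaddr = 158 = 0b0010011110
Split: l1_idx=0, l2_idx=4, offset=30
L1[0] = 1
L2[1][4] = 73
paddr = 73 * 32 + 30 = 2366

Answer: 2366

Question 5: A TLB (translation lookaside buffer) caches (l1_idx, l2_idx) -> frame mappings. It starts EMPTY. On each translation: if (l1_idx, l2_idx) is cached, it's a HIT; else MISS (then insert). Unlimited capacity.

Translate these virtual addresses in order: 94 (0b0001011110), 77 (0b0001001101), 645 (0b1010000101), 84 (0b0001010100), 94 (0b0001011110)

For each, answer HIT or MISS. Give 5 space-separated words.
vaddr=94: (0,2) not in TLB -> MISS, insert
vaddr=77: (0,2) in TLB -> HIT
vaddr=645: (2,4) not in TLB -> MISS, insert
vaddr=84: (0,2) in TLB -> HIT
vaddr=94: (0,2) in TLB -> HIT

Answer: MISS HIT MISS HIT HIT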